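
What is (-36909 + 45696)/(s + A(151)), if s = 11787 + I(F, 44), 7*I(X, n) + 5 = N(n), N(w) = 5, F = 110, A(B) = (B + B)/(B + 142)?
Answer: 2574591/3453893 ≈ 0.74542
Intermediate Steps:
A(B) = 2*B/(142 + B) (A(B) = (2*B)/(142 + B) = 2*B/(142 + B))
I(X, n) = 0 (I(X, n) = -5/7 + (1/7)*5 = -5/7 + 5/7 = 0)
s = 11787 (s = 11787 + 0 = 11787)
(-36909 + 45696)/(s + A(151)) = (-36909 + 45696)/(11787 + 2*151/(142 + 151)) = 8787/(11787 + 2*151/293) = 8787/(11787 + 2*151*(1/293)) = 8787/(11787 + 302/293) = 8787/(3453893/293) = 8787*(293/3453893) = 2574591/3453893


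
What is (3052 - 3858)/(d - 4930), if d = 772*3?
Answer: 403/1307 ≈ 0.30834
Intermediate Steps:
d = 2316
(3052 - 3858)/(d - 4930) = (3052 - 3858)/(2316 - 4930) = -806/(-2614) = -806*(-1/2614) = 403/1307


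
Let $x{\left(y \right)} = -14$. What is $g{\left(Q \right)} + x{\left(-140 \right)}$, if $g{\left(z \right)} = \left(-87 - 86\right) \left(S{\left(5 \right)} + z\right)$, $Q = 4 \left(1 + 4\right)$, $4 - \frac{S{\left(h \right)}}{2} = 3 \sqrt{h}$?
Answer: $-4858 + 1038 \sqrt{5} \approx -2537.0$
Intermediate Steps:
$S{\left(h \right)} = 8 - 6 \sqrt{h}$ ($S{\left(h \right)} = 8 - 2 \cdot 3 \sqrt{h} = 8 - 6 \sqrt{h}$)
$Q = 20$ ($Q = 4 \cdot 5 = 20$)
$g{\left(z \right)} = -1384 - 173 z + 1038 \sqrt{5}$ ($g{\left(z \right)} = \left(-87 - 86\right) \left(\left(8 - 6 \sqrt{5}\right) + z\right) = - 173 \left(8 + z - 6 \sqrt{5}\right) = -1384 - 173 z + 1038 \sqrt{5}$)
$g{\left(Q \right)} + x{\left(-140 \right)} = \left(-1384 - 3460 + 1038 \sqrt{5}\right) - 14 = \left(-4844 + 1038 \sqrt{5}\right) - 14 = -4858 + 1038 \sqrt{5}$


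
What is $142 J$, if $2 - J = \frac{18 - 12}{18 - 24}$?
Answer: $426$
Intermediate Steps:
$J = 3$ ($J = 2 - \frac{18 - 12}{18 - 24} = 2 - \frac{6}{-6} = 2 - 6 \left(- \frac{1}{6}\right) = 2 - -1 = 2 + 1 = 3$)
$142 J = 142 \cdot 3 = 426$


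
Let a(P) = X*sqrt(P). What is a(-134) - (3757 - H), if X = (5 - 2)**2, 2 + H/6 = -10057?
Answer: -64111 + 9*I*sqrt(134) ≈ -64111.0 + 104.18*I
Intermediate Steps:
H = -60354 (H = -12 + 6*(-10057) = -12 - 60342 = -60354)
X = 9 (X = 3**2 = 9)
a(P) = 9*sqrt(P)
a(-134) - (3757 - H) = 9*sqrt(-134) - (3757 - 1*(-60354)) = 9*(I*sqrt(134)) - (3757 + 60354) = 9*I*sqrt(134) - 1*64111 = 9*I*sqrt(134) - 64111 = -64111 + 9*I*sqrt(134)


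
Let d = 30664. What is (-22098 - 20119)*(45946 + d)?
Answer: -3234244370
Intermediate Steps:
(-22098 - 20119)*(45946 + d) = (-22098 - 20119)*(45946 + 30664) = -42217*76610 = -3234244370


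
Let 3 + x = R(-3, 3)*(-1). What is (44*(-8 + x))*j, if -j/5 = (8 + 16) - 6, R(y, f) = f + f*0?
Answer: 55440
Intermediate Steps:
R(y, f) = f (R(y, f) = f + 0 = f)
j = -90 (j = -5*((8 + 16) - 6) = -5*(24 - 6) = -5*18 = -90)
x = -6 (x = -3 + 3*(-1) = -3 - 3 = -6)
(44*(-8 + x))*j = (44*(-8 - 6))*(-90) = (44*(-14))*(-90) = -616*(-90) = 55440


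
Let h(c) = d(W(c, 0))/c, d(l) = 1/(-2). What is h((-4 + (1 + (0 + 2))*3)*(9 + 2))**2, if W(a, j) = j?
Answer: 1/12100 ≈ 8.2645e-5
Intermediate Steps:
d(l) = -1/2
h(c) = -1/(2*c)
h((-4 + (1 + (0 + 2))*3)*(9 + 2))**2 = (-1/((-4 + (1 + (0 + 2))*3)*(9 + 2))/2)**2 = (-1/(11*(-4 + (1 + 2)*3))/2)**2 = (-1/(11*(-4 + 3*3))/2)**2 = (-1/(11*(-4 + 9))/2)**2 = (-1/(2*(5*11)))**2 = (-1/2/55)**2 = (-1/2*1/55)**2 = (-1/110)**2 = 1/12100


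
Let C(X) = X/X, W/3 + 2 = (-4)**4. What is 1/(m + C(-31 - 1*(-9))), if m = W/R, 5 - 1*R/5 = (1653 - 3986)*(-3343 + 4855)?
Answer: 17637505/17638267 ≈ 0.99996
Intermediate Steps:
W = 762 (W = -6 + 3*(-4)**4 = -6 + 3*256 = -6 + 768 = 762)
C(X) = 1
R = 17637505 (R = 25 - 5*(1653 - 3986)*(-3343 + 4855) = 25 - (-11665)*1512 = 25 - 5*(-3527496) = 25 + 17637480 = 17637505)
m = 762/17637505 ≈ 4.3203e-5
1/(m + C(-31 - 1*(-9))) = 1/(762/17637505 + 1) = 1/(17638267/17637505) = 17637505/17638267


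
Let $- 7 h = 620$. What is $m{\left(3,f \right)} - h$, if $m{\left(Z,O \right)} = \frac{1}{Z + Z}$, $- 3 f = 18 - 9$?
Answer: $\frac{3727}{42} \approx 88.738$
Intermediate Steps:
$f = -3$ ($f = - \frac{18 - 9}{3} = \left(- \frac{1}{3}\right) 9 = -3$)
$m{\left(Z,O \right)} = \frac{1}{2 Z}$
$h = - \frac{620}{7}$ ($h = \left(- \frac{1}{7}\right) 620 = - \frac{620}{7} \approx -88.571$)
$m{\left(3,f \right)} - h = \frac{1}{2 \cdot 3} - - \frac{620}{7} = \frac{1}{2} \cdot \frac{1}{3} + \frac{620}{7} = \frac{1}{6} + \frac{620}{7} = \frac{3727}{42}$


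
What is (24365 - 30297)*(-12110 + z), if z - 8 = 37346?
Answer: -149747408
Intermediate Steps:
z = 37354 (z = 8 + 37346 = 37354)
(24365 - 30297)*(-12110 + z) = (24365 - 30297)*(-12110 + 37354) = -5932*25244 = -149747408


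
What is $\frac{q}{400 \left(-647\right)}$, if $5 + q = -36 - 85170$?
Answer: $\frac{85211}{258800} \approx 0.32925$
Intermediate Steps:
$q = -85211$ ($q = -5 - 85206 = -85211$)
$\frac{q}{400 \left(-647\right)} = - \frac{85211}{400 \left(-647\right)} = - \frac{85211}{-258800} = \left(-85211\right) \left(- \frac{1}{258800}\right) = \frac{85211}{258800}$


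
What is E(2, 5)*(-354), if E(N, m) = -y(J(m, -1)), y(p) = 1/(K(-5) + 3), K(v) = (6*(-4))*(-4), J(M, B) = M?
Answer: 118/33 ≈ 3.5758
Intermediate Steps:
K(v) = 96 (K(v) = -24*(-4) = 96)
y(p) = 1/99 (y(p) = 1/(96 + 3) = 1/99)
E(N, m) = -1/99 (E(N, m) = -1*1/99 = -1/99)
E(2, 5)*(-354) = -1/99*(-354) = 118/33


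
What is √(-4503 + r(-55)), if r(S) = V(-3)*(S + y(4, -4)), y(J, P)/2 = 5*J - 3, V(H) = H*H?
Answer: 2*I*√1173 ≈ 68.498*I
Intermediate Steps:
V(H) = H²
y(J, P) = -6 + 10*J (y(J, P) = 2*(5*J - 3) = 2*(-3 + 5*J) = -6 + 10*J)
r(S) = 306 + 9*S (r(S) = (-3)²*(S + (-6 + 10*4)) = 9*(S + (-6 + 40)) = 9*(S + 34) = 9*(34 + S) = 306 + 9*S)
√(-4503 + r(-55)) = √(-4503 + (306 + 9*(-55))) = √(-4503 + (306 - 495)) = √(-4503 - 189) = √(-4692) = 2*I*√1173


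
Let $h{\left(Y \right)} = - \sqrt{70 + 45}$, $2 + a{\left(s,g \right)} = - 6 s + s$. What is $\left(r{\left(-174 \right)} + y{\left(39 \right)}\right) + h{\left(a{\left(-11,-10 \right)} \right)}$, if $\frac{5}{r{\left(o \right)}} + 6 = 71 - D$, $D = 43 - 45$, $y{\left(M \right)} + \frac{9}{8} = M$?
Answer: $\frac{20341}{536} - \sqrt{115} \approx 27.226$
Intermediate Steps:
$y{\left(M \right)} = - \frac{9}{8} + M$
$D = -2$ ($D = 43 - 45 = -2$)
$r{\left(o \right)} = \frac{5}{67}$ ($r{\left(o \right)} = \frac{5}{-6 + \left(71 - -2\right)} = \frac{5}{-6 + \left(71 + 2\right)} = \frac{5}{-6 + 73} = \frac{5}{67}$)
$a{\left(s,g \right)} = -2 - 5 s$ ($a{\left(s,g \right)} = -2 + \left(- 6 s + s\right) = -2 - 5 s$)
$h{\left(Y \right)} = - \sqrt{115}$
$\left(r{\left(-174 \right)} + y{\left(39 \right)}\right) + h{\left(a{\left(-11,-10 \right)} \right)} = \left(\frac{5}{67} + \left(- \frac{9}{8} + 39\right)\right) - \sqrt{115} = \left(\frac{5}{67} + \frac{303}{8}\right) - \sqrt{115} = \frac{20341}{536} - \sqrt{115}$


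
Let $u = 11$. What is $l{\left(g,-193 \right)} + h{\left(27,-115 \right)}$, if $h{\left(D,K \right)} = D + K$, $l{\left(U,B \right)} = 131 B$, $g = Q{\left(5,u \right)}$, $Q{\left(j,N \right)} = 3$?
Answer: $-25371$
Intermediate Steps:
$g = 3$
$l{\left(g,-193 \right)} + h{\left(27,-115 \right)} = 131 \left(-193\right) + \left(27 - 115\right) = -25283 - 88 = -25371$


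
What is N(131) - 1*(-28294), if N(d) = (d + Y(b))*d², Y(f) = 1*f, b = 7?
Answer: 2396512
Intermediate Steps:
Y(f) = f
N(d) = d²*(7 + d) (N(d) = (d + 7)*d² = (7 + d)*d² = d²*(7 + d))
N(131) - 1*(-28294) = 131²*(7 + 131) - 1*(-28294) = 17161*138 + 28294 = 2368218 + 28294 = 2396512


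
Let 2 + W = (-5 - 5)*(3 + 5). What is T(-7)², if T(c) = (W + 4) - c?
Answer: 5041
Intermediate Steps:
W = -82 (W = -2 + (-5 - 5)*(3 + 5) = -2 - 10*8 = -2 - 80 = -82)
T(c) = -78 - c (T(c) = (-82 + 4) - c = -78 - c)
T(-7)² = (-78 - 1*(-7))² = (-78 + 7)² = (-71)² = 5041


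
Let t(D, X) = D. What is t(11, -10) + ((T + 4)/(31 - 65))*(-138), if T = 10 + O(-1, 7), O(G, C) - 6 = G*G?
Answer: 1636/17 ≈ 96.235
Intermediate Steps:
O(G, C) = 6 + G**2 (O(G, C) = 6 + G*G = 6 + G**2)
T = 17 (T = 10 + (6 + (-1)**2) = 10 + (6 + 1) = 10 + 7 = 17)
t(11, -10) + ((T + 4)/(31 - 65))*(-138) = 11 + ((17 + 4)/(31 - 65))*(-138) = 11 + (21/(-34))*(-138) = 11 + (21*(-1/34))*(-138) = 11 - 21/34*(-138) = 11 + 1449/17 = 1636/17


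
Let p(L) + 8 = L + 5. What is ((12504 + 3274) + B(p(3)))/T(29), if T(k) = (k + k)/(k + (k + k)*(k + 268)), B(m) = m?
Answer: 4693955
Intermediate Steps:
p(L) = -3 + L (p(L) = -8 + (L + 5) = -8 + (5 + L) = -3 + L)
T(k) = 2*k/(k + 2*k*(268 + k)) (T(k) = (2*k)/(k + (2*k)*(268 + k)) = (2*k)/(k + 2*k*(268 + k)) = 2*k/(k + 2*k*(268 + k)))
((12504 + 3274) + B(p(3)))/T(29) = ((12504 + 3274) + (-3 + 3))/((2/(537 + 2*29))) = (15778 + 0)/((2/(537 + 58))) = 15778/((2/595)) = 15778/((2*(1/595))) = 15778/(2/595) = 15778*(595/2) = 4693955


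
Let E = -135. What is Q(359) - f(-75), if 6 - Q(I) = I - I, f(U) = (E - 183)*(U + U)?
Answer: -47694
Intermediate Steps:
f(U) = -636*U (f(U) = (-135 - 183)*(U + U) = -636*U)
Q(I) = 6 (Q(I) = 6 - (I - I) = 6 - 1*0 = 6 + 0 = 6)
Q(359) - f(-75) = 6 - (-636)*(-75) = 6 - 1*47700 = 6 - 47700 = -47694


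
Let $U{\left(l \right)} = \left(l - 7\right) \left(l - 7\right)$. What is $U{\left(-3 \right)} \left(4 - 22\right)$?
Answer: $-1800$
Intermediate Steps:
$U{\left(l \right)} = \left(-7 + l\right)^{2}$ ($U{\left(l \right)} = \left(-7 + l\right) \left(-7 + l\right) = \left(-7 + l\right)^{2}$)
$U{\left(-3 \right)} \left(4 - 22\right) = \left(-7 - 3\right)^{2} \left(4 - 22\right) = \left(-10\right)^{2} \left(-18\right) = 100 \left(-18\right) = -1800$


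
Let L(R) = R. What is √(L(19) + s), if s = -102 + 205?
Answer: √122 ≈ 11.045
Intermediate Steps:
s = 103
√(L(19) + s) = √(19 + 103) = √122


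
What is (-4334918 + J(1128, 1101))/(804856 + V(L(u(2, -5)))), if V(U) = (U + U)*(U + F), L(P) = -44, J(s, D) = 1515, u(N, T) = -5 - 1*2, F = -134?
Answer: -4333403/820520 ≈ -5.2813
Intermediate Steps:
u(N, T) = -7 (u(N, T) = -5 - 2 = -7)
V(U) = 2*U*(-134 + U) (V(U) = (U + U)*(U - 134) = (2*U)*(-134 + U) = 2*U*(-134 + U))
(-4334918 + J(1128, 1101))/(804856 + V(L(u(2, -5)))) = (-4334918 + 1515)/(804856 + 2*(-44)*(-134 - 44)) = -4333403/(804856 + 2*(-44)*(-178)) = -4333403/(804856 + 15664) = -4333403/820520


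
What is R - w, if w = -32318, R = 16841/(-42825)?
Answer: 1384001509/42825 ≈ 32318.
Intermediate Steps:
R = -16841/42825 (R = 16841*(-1/42825) = -16841/42825 ≈ -0.39325)
R - w = -16841/42825 - 1*(-32318) = -16841/42825 + 32318 = 1384001509/42825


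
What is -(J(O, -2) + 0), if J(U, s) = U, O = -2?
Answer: 2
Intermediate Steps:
-(J(O, -2) + 0) = -(-2 + 0) = -1*(-2) = 2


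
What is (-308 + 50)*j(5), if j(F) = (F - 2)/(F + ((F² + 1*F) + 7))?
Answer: -129/7 ≈ -18.429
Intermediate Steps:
j(F) = (-2 + F)/(7 + F² + 2*F) (j(F) = (-2 + F)/(F + ((F² + F) + 7)) = (-2 + F)/(F + ((F + F²) + 7)) = (-2 + F)/(F + (7 + F + F²)) = (-2 + F)/(7 + F² + 2*F))
(-308 + 50)*j(5) = (-308 + 50)*((-2 + 5)/(7 + 5² + 2*5)) = -258*3/(7 + 25 + 10) = -258*3/42 = -43*3/7 = -258*1/14 = -129/7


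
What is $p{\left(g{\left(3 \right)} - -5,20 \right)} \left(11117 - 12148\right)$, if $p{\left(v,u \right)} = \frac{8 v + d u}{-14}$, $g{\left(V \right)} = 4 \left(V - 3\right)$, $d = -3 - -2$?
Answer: $\frac{10310}{7} \approx 1472.9$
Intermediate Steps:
$d = -1$ ($d = -3 + 2 = -1$)
$g{\left(V \right)} = -12 + 4 V$ ($g{\left(V \right)} = 4 \left(-3 + V\right) = -12 + 4 V$)
$p{\left(v,u \right)} = - \frac{4 v}{7} + \frac{u}{14}$ ($p{\left(v,u \right)} = \frac{8 v - u}{-14} = \left(- u + 8 v\right) \left(- \frac{1}{14}\right) = - \frac{4 v}{7} + \frac{u}{14}$)
$p{\left(g{\left(3 \right)} - -5,20 \right)} \left(11117 - 12148\right) = \left(- \frac{4 \left(\left(-12 + 4 \cdot 3\right) - -5\right)}{7} + \frac{1}{14} \cdot 20\right) \left(11117 - 12148\right) = \left(- \frac{4 \left(\left(-12 + 12\right) + 5\right)}{7} + \frac{10}{7}\right) \left(11117 - 12148\right) = \left(- \frac{4 \left(0 + 5\right)}{7} + \frac{10}{7}\right) \left(-1031\right) = \left(\left(- \frac{4}{7}\right) 5 + \frac{10}{7}\right) \left(-1031\right) = \left(- \frac{20}{7} + \frac{10}{7}\right) \left(-1031\right) = \left(- \frac{10}{7}\right) \left(-1031\right) = \frac{10310}{7}$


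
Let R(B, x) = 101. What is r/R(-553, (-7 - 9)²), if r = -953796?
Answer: -953796/101 ≈ -9443.5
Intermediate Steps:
r/R(-553, (-7 - 9)²) = -953796/101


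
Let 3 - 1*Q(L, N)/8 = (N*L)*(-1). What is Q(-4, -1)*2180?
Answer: 122080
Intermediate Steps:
Q(L, N) = 24 + 8*L*N (Q(L, N) = 24 - 8*N*L*(-1) = 24 - 8*L*N*(-1) = 24 - (-8)*L*N = 24 + 8*L*N)
Q(-4, -1)*2180 = (24 + 8*(-4)*(-1))*2180 = (24 + 32)*2180 = 56*2180 = 122080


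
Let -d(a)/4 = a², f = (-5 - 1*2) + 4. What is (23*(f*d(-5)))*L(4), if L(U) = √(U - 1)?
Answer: 6900*√3 ≈ 11951.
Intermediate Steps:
f = -3 (f = (-5 - 2) + 4 = -7 + 4 = -3)
d(a) = -4*a²
L(U) = √(-1 + U)
(23*(f*d(-5)))*L(4) = (23*(-(-12)*(-5)²))*√(-1 + 4) = (23*(-(-12)*25))*√3 = (23*(-3*(-100)))*√3 = (23*300)*√3 = 6900*√3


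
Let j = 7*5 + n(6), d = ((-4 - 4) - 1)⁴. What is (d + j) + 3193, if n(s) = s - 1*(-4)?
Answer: 9799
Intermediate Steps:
n(s) = 4 + s (n(s) = s + 4 = 4 + s)
d = 6561 (d = (-8 - 1)⁴ = (-9)⁴ = 6561)
j = 45 (j = 7*5 + (4 + 6) = 35 + 10 = 45)
(d + j) + 3193 = (6561 + 45) + 3193 = 6606 + 3193 = 9799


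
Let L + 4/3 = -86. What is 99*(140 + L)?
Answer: 5214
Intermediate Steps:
L = -262/3 (L = -4/3 - 86 = -262/3 ≈ -87.333)
99*(140 + L) = 99*(140 - 262/3) = 99*(158/3) = 5214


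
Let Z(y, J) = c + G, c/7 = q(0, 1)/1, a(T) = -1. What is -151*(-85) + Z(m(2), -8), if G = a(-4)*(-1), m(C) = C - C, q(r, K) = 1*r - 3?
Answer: 12815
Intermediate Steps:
q(r, K) = -3 + r (q(r, K) = r - 3 = -3 + r)
m(C) = 0
c = -21 (c = 7*((-3 + 0)/1) = 7*(-3*1) = 7*(-3) = -21)
G = 1 (G = -1*(-1) = 1)
Z(y, J) = -20 (Z(y, J) = -21 + 1 = -20)
-151*(-85) + Z(m(2), -8) = -151*(-85) - 20 = 12835 - 20 = 12815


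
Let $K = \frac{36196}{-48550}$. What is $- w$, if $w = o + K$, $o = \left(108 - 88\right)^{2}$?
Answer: $- \frac{9691902}{24275} \approx -399.25$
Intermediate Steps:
$o = 400$ ($o = 20^{2} = 400$)
$K = - \frac{18098}{24275}$ ($K = 36196 \left(- \frac{1}{48550}\right) = - \frac{18098}{24275} \approx -0.74554$)
$w = \frac{9691902}{24275}$ ($w = 400 - \frac{18098}{24275} = \frac{9691902}{24275} \approx 399.25$)
$- w = \left(-1\right) \frac{9691902}{24275} = - \frac{9691902}{24275}$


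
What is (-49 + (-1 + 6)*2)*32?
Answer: -1248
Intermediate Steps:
(-49 + (-1 + 6)*2)*32 = (-49 + 5*2)*32 = (-49 + 10)*32 = -39*32 = -1248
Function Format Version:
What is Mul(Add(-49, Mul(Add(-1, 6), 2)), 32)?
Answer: -1248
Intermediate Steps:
Mul(Add(-49, Mul(Add(-1, 6), 2)), 32) = Mul(Add(-49, Mul(5, 2)), 32) = Mul(Add(-49, 10), 32) = Mul(-39, 32) = -1248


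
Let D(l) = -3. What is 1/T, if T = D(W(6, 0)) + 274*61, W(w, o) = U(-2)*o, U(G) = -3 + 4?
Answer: 1/16711 ≈ 5.9841e-5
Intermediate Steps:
U(G) = 1
W(w, o) = o (W(w, o) = 1*o = o)
T = 16711 (T = -3 + 274*61 = -3 + 16714 = 16711)
1/T = 1/16711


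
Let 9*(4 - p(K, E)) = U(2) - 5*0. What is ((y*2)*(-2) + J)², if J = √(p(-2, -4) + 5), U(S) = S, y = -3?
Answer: (36 + √79)²/9 ≈ 223.88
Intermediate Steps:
p(K, E) = 34/9 (p(K, E) = 4 - (2 - 5*0)/9 = 4 - (2 + 0)/9 = 4 - ⅑*2 = 4 - 2/9 = 34/9)
J = √79/3 (J = √(34/9 + 5) = √(79/9) = √79/3 ≈ 2.9627)
((y*2)*(-2) + J)² = (-3*2*(-2) + √79/3)² = (-6*(-2) + √79/3)² = (12 + √79/3)²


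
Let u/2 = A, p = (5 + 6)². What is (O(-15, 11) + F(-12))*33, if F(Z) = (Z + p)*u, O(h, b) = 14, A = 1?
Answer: 7656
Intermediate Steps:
p = 121 (p = 11² = 121)
u = 2 (u = 2*1 = 2)
F(Z) = 242 + 2*Z (F(Z) = (Z + 121)*2 = (121 + Z)*2 = 242 + 2*Z)
(O(-15, 11) + F(-12))*33 = (14 + (242 + 2*(-12)))*33 = (14 + (242 - 24))*33 = (14 + 218)*33 = 232*33 = 7656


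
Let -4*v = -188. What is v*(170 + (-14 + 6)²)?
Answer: 10998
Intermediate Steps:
v = 47 (v = -¼*(-188) = 47)
v*(170 + (-14 + 6)²) = 47*(170 + (-14 + 6)²) = 47*(170 + (-8)²) = 47*(170 + 64) = 47*234 = 10998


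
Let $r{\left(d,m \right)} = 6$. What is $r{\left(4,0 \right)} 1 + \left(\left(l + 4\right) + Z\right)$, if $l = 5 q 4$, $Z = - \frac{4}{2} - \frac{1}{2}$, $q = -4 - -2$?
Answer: $- \frac{65}{2} \approx -32.5$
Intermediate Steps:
$q = -2$ ($q = -4 + 2 = -2$)
$Z = - \frac{5}{2}$ ($Z = \left(-4\right) \frac{1}{2} - \frac{1}{2} = -2 - \frac{1}{2} = - \frac{5}{2} \approx -2.5$)
$l = -40$ ($l = 5 \left(-2\right) 4 = \left(-10\right) 4 = -40$)
$r{\left(4,0 \right)} 1 + \left(\left(l + 4\right) + Z\right) = 6 \cdot 1 + \left(\left(-40 + 4\right) - \frac{5}{2}\right) = 6 - \frac{77}{2} = - \frac{65}{2}$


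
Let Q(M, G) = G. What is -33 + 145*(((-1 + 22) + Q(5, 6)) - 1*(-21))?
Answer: 6927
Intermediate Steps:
-33 + 145*(((-1 + 22) + Q(5, 6)) - 1*(-21)) = -33 + 145*(((-1 + 22) + 6) - 1*(-21)) = -33 + 145*((21 + 6) + 21) = -33 + 145*(27 + 21) = -33 + 145*48 = -33 + 6960 = 6927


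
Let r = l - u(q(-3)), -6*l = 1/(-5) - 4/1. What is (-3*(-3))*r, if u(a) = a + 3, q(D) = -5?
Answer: 243/10 ≈ 24.300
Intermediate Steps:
u(a) = 3 + a
l = 7/10 (l = -(1/(-5) - 4/1)/6 = -(1*(-⅕) - 4*1)/6 = -(-⅕ - 4)/6 = -⅙*(-21/5) = 7/10 ≈ 0.70000)
r = 27/10 (r = 7/10 - (3 - 5) = 7/10 - 1*(-2) = 7/10 + 2 = 27/10 ≈ 2.7000)
(-3*(-3))*r = -3*(-3)*(27/10) = 9*(27/10) = 243/10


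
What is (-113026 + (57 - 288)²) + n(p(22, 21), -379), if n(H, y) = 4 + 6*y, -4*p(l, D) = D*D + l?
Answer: -61935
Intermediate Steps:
p(l, D) = -l/4 - D²/4 (p(l, D) = -(D*D + l)/4 = -(D² + l)/4 = -(l + D²)/4 = -l/4 - D²/4)
(-113026 + (57 - 288)²) + n(p(22, 21), -379) = (-113026 + (57 - 288)²) + (4 + 6*(-379)) = (-113026 + (-231)²) + (4 - 2274) = (-113026 + 53361) - 2270 = -59665 - 2270 = -61935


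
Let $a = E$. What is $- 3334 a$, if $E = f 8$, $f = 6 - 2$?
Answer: $-106688$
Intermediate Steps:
$f = 4$ ($f = 6 - 2 = 4$)
$E = 32$ ($E = 4 \cdot 8 = 32$)
$a = 32$
$- 3334 a = \left(-3334\right) 32 = -106688$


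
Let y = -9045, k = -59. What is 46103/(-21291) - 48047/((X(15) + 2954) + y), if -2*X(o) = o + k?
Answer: 247723190/43071693 ≈ 5.7514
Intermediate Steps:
X(o) = 59/2 - o/2 (X(o) = -(o - 59)/2 = -(-59 + o)/2 = 59/2 - o/2)
46103/(-21291) - 48047/((X(15) + 2954) + y) = 46103/(-21291) - 48047/(((59/2 - 1/2*15) + 2954) - 9045) = 46103*(-1/21291) - 48047/(((59/2 - 15/2) + 2954) - 9045) = -46103/21291 - 48047/((22 + 2954) - 9045) = -46103/21291 - 48047/(2976 - 9045) = -46103/21291 - 48047/(-6069) = -46103/21291 - 48047*(-1/6069) = -46103/21291 + 48047/6069 = 247723190/43071693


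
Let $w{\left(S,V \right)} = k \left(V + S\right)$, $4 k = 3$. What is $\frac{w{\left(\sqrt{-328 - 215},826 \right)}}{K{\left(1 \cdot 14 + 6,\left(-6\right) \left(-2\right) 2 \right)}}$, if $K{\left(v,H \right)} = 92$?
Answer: $\frac{1239}{184} + \frac{3 i \sqrt{543}}{368} \approx 6.7337 + 0.18997 i$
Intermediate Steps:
$k = \frac{3}{4}$ ($k = \frac{1}{4} \cdot 3 = \frac{3}{4} \approx 0.75$)
$w{\left(S,V \right)} = \frac{3 S}{4} + \frac{3 V}{4}$ ($w{\left(S,V \right)} = \frac{3 \left(V + S\right)}{4} = \frac{3 \left(S + V\right)}{4} = \frac{3 S}{4} + \frac{3 V}{4}$)
$\frac{w{\left(\sqrt{-328 - 215},826 \right)}}{K{\left(1 \cdot 14 + 6,\left(-6\right) \left(-2\right) 2 \right)}} = \frac{\frac{3 \sqrt{-328 - 215}}{4} + \frac{3}{4} \cdot 826}{92} = \left(\frac{3 \sqrt{-543}}{4} + \frac{1239}{2}\right) \frac{1}{92} = \left(\frac{3 i \sqrt{543}}{4} + \frac{1239}{2}\right) \frac{1}{92} = \left(\frac{1239}{2} + \frac{3 i \sqrt{543}}{4}\right) \frac{1}{92} = \frac{1239}{184} + \frac{3 i \sqrt{543}}{368}$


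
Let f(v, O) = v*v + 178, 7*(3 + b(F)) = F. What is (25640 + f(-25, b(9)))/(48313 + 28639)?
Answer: 26443/76952 ≈ 0.34363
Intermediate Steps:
b(F) = -3 + F/7
f(v, O) = 178 + v**2 (f(v, O) = v**2 + 178 = 178 + v**2)
(25640 + f(-25, b(9)))/(48313 + 28639) = (25640 + (178 + (-25)**2))/(48313 + 28639) = (25640 + (178 + 625))/76952 = (25640 + 803)*(1/76952) = 26443*(1/76952) = 26443/76952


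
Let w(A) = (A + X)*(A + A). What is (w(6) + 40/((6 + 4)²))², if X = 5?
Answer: 438244/25 ≈ 17530.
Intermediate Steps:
w(A) = 2*A*(5 + A) (w(A) = (A + 5)*(A + A) = (5 + A)*(2*A) = 2*A*(5 + A))
(w(6) + 40/((6 + 4)²))² = (2*6*(5 + 6) + 40/((6 + 4)²))² = (2*6*11 + 40/(10²))² = (132 + 40/100)² = (132 + 40*(1/100))² = (132 + ⅖)² = (662/5)² = 438244/25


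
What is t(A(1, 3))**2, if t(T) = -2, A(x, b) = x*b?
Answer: 4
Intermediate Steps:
A(x, b) = b*x
t(A(1, 3))**2 = (-2)**2 = 4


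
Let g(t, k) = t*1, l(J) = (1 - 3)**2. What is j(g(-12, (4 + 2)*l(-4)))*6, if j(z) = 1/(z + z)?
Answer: -1/4 ≈ -0.25000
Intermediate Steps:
l(J) = 4 (l(J) = (-2)**2 = 4)
g(t, k) = t
j(z) = 1/(2*z)
j(g(-12, (4 + 2)*l(-4)))*6 = ((1/2)/(-12))*6 = ((1/2)*(-1/12))*6 = -1/24*6 = -1/4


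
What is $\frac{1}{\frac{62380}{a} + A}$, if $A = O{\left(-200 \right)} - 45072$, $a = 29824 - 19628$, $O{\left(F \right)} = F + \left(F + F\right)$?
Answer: $- \frac{2549}{116402333} \approx -2.1898 \cdot 10^{-5}$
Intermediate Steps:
$O{\left(F \right)} = 3 F$ ($O{\left(F \right)} = F + 2 F = 3 F$)
$a = 10196$ ($a = 29824 - 19628 = 10196$)
$A = -45672$ ($A = 3 \left(-200\right) - 45072 = -600 - 45072 = -45672$)
$\frac{1}{\frac{62380}{a} + A} = \frac{1}{\frac{62380}{10196} - 45672} = \frac{1}{62380 \cdot \frac{1}{10196} - 45672} = \frac{1}{\frac{15595}{2549} - 45672} = \frac{1}{- \frac{116402333}{2549}} = - \frac{2549}{116402333}$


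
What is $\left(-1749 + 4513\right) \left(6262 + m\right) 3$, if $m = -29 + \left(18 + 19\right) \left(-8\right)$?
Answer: $49229604$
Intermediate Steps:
$m = -325$ ($m = -29 + 37 \left(-8\right) = -29 - 296 = -325$)
$\left(-1749 + 4513\right) \left(6262 + m\right) 3 = \left(-1749 + 4513\right) \left(6262 - 325\right) 3 = 2764 \cdot 5937 \cdot 3 = 16409868 \cdot 3 = 49229604$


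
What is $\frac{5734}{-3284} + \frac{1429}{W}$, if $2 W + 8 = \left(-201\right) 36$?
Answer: $- \frac{3182673}{1486831} \approx -2.1406$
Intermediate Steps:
$W = -3622$ ($W = -4 + \frac{\left(-201\right) 36}{2} = -4 + \frac{1}{2} \left(-7236\right) = -4 - 3618 = -3622$)
$\frac{5734}{-3284} + \frac{1429}{W} = \frac{5734}{-3284} + \frac{1429}{-3622} = 5734 \left(- \frac{1}{3284}\right) + 1429 \left(- \frac{1}{3622}\right) = - \frac{2867}{1642} - \frac{1429}{3622} = - \frac{3182673}{1486831}$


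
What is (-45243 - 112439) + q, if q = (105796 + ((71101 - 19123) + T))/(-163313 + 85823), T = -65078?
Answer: -6109435438/38745 ≈ -1.5768e+5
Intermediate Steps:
q = -46348/38745 (q = (105796 + ((71101 - 19123) - 65078))/(-163313 + 85823) = (105796 + (51978 - 65078))/(-77490) = (105796 - 13100)*(-1/77490) = 92696*(-1/77490) = -46348/38745 ≈ -1.1962)
(-45243 - 112439) + q = (-45243 - 112439) - 46348/38745 = -157682 - 46348/38745 = -6109435438/38745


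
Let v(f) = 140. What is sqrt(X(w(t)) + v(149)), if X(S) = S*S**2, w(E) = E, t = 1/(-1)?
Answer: sqrt(139) ≈ 11.790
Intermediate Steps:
t = -1
X(S) = S**3
sqrt(X(w(t)) + v(149)) = sqrt((-1)**3 + 140) = sqrt(-1 + 140) = sqrt(139)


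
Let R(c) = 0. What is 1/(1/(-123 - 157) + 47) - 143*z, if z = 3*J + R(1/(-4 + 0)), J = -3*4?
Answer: 67742812/13159 ≈ 5148.0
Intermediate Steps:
J = -12
z = -36 (z = 3*(-12) + 0 = -36 + 0 = -36)
1/(1/(-123 - 157) + 47) - 143*z = 1/(1/(-123 - 157) + 47) - 143*(-36) = 1/(1/(-280) + 47) + 5148 = 1/(-1/280 + 47) + 5148 = 1/(13159/280) + 5148 = 280/13159 + 5148 = 67742812/13159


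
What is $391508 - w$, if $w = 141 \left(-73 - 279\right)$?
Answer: $441140$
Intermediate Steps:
$w = -49632$ ($w = 141 \left(-352\right) = -49632$)
$391508 - w = 391508 - -49632 = 391508 + 49632 = 441140$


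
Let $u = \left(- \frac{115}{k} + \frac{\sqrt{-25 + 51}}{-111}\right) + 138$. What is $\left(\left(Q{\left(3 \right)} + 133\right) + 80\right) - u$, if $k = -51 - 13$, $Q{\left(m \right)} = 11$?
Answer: $\frac{5389}{64} + \frac{\sqrt{26}}{111} \approx 84.249$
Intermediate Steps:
$k = -64$
$u = \frac{8947}{64} - \frac{\sqrt{26}}{111}$ ($u = \left(- \frac{115}{-64} + \frac{\sqrt{-25 + 51}}{-111}\right) + 138 = \left(\left(-115\right) \left(- \frac{1}{64}\right) + \sqrt{26} \left(- \frac{1}{111}\right)\right) + 138 = \left(\frac{115}{64} - \frac{\sqrt{26}}{111}\right) + 138 = \frac{8947}{64} - \frac{\sqrt{26}}{111} \approx 139.75$)
$\left(\left(Q{\left(3 \right)} + 133\right) + 80\right) - u = \left(\left(11 + 133\right) + 80\right) - \left(\frac{8947}{64} - \frac{\sqrt{26}}{111}\right) = \left(144 + 80\right) - \left(\frac{8947}{64} - \frac{\sqrt{26}}{111}\right) = 224 - \left(\frac{8947}{64} - \frac{\sqrt{26}}{111}\right) = \frac{5389}{64} + \frac{\sqrt{26}}{111}$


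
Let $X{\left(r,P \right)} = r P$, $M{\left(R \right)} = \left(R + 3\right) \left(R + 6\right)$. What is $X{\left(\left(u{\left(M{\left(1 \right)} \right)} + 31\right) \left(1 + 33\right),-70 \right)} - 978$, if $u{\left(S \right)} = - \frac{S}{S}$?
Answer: $-72378$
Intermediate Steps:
$M{\left(R \right)} = \left(3 + R\right) \left(6 + R\right)$
$u{\left(S \right)} = -1$ ($u{\left(S \right)} = \left(-1\right) 1 = -1$)
$X{\left(r,P \right)} = P r$
$X{\left(\left(u{\left(M{\left(1 \right)} \right)} + 31\right) \left(1 + 33\right),-70 \right)} - 978 = - 70 \left(-1 + 31\right) \left(1 + 33\right) - 978 = - 70 \cdot 30 \cdot 34 - 978 = \left(-70\right) 1020 - 978 = -71400 - 978 = -72378$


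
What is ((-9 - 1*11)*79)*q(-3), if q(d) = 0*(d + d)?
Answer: 0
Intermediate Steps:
q(d) = 0 (q(d) = 0*(2*d) = 0)
((-9 - 1*11)*79)*q(-3) = ((-9 - 1*11)*79)*0 = ((-9 - 11)*79)*0 = -20*79*0 = -1580*0 = 0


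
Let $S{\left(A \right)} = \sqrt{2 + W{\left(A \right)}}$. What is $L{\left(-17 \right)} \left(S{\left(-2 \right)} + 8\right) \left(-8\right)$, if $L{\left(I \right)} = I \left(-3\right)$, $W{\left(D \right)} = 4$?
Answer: $-3264 - 408 \sqrt{6} \approx -4263.4$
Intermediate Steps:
$L{\left(I \right)} = - 3 I$
$S{\left(A \right)} = \sqrt{6}$ ($S{\left(A \right)} = \sqrt{2 + 4} = \sqrt{6}$)
$L{\left(-17 \right)} \left(S{\left(-2 \right)} + 8\right) \left(-8\right) = \left(-3\right) \left(-17\right) \left(\sqrt{6} + 8\right) \left(-8\right) = 51 \left(8 + \sqrt{6}\right) \left(-8\right) = 51 \left(-64 - 8 \sqrt{6}\right) = -3264 - 408 \sqrt{6}$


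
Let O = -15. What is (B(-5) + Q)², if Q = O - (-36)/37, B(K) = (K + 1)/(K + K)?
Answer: 6355441/34225 ≈ 185.70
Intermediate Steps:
B(K) = (1 + K)/(2*K) (B(K) = (1 + K)/((2*K)) = (1 + K)*(1/(2*K)) = (1 + K)/(2*K))
Q = -519/37 (Q = -15 - (-36)/37 = -15 - 1*(-36/37) = -15 + 36/37 = -519/37 ≈ -14.027)
(B(-5) + Q)² = ((½)*(1 - 5)/(-5) - 519/37)² = ((½)*(-⅕)*(-4) - 519/37)² = (⅖ - 519/37)² = (-2521/185)² = 6355441/34225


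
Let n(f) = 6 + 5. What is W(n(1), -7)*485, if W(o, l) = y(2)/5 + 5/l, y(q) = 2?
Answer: -1067/7 ≈ -152.43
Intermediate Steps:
n(f) = 11
W(o, l) = 2/5 + 5/l
W(n(1), -7)*485 = (2/5 + 5/(-7))*485 = (2/5 + 5*(-1/7))*485 = (2/5 - 5/7)*485 = -11/35*485 = -1067/7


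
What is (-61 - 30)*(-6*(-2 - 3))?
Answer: -2730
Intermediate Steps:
(-61 - 30)*(-6*(-2 - 3)) = -(-546)*(-5) = -91*30 = -2730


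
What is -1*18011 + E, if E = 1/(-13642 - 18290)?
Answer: -575127253/31932 ≈ -18011.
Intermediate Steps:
E = -1/31932 (E = 1/(-31932) = -1/31932 ≈ -3.1317e-5)
-1*18011 + E = -1*18011 - 1/31932 = -18011 - 1/31932 = -575127253/31932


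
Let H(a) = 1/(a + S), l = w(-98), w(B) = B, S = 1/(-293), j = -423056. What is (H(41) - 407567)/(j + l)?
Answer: 4895694511/5082925848 ≈ 0.96316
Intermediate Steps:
S = -1/293 ≈ -0.0034130
l = -98
H(a) = 1/(-1/293 + a) (H(a) = 1/(a - 1/293) = 1/(-1/293 + a))
(H(41) - 407567)/(j + l) = (293/(-1 + 293*41) - 407567)/(-423056 - 98) = (293/(-1 + 12013) - 407567)/(-423154) = (293/12012 - 407567)*(-1/423154) = -4895694511/12012*(-1/423154) = 4895694511/5082925848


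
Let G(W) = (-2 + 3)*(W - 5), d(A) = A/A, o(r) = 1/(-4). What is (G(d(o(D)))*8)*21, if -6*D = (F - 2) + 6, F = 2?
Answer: -672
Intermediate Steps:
D = -1 (D = -((2 - 2) + 6)/6 = -(0 + 6)/6 = -1/6*6 = -1)
o(r) = -1/4
d(A) = 1
G(W) = -5 + W (G(W) = 1*(-5 + W) = -5 + W)
(G(d(o(D)))*8)*21 = ((-5 + 1)*8)*21 = -4*8*21 = -32*21 = -672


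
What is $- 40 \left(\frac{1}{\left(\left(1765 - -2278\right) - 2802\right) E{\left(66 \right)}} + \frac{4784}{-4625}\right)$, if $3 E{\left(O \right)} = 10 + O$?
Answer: $\frac{902387738}{21810575} \approx 41.374$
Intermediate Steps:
$E{\left(O \right)} = \frac{10}{3} + \frac{O}{3}$ ($E{\left(O \right)} = \frac{10 + O}{3} = \frac{10}{3} + \frac{O}{3}$)
$- 40 \left(\frac{1}{\left(\left(1765 - -2278\right) - 2802\right) E{\left(66 \right)}} + \frac{4784}{-4625}\right) = - 40 \left(\frac{1}{\left(\left(1765 - -2278\right) - 2802\right) \left(\frac{10}{3} + \frac{1}{3} \cdot 66\right)} + \frac{4784}{-4625}\right) = - 40 \left(\frac{1}{\left(\left(1765 + 2278\right) - 2802\right) \left(\frac{10}{3} + 22\right)} + 4784 \left(- \frac{1}{4625}\right)\right) = - 40 \left(\frac{1}{\left(4043 - 2802\right) \frac{76}{3}} - \frac{4784}{4625}\right) = - 40 \left(\frac{1}{1241} \cdot \frac{3}{76} - \frac{4784}{4625}\right) = - 40 \left(\frac{3}{94316} - \frac{4784}{4625}\right) = \left(-40\right) \left(- \frac{451193869}{436211500}\right) = \frac{902387738}{21810575}$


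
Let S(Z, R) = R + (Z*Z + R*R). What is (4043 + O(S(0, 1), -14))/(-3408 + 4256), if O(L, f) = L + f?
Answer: 4031/848 ≈ 4.7535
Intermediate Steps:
S(Z, R) = R + R² + Z² (S(Z, R) = R + (Z² + R²) = R + (R² + Z²) = R + R² + Z²)
(4043 + O(S(0, 1), -14))/(-3408 + 4256) = (4043 + ((1 + 1² + 0²) - 14))/(-3408 + 4256) = (4043 + ((1 + 1 + 0) - 14))/848 = (4043 + (2 - 14))*(1/848) = (4043 - 12)*(1/848) = 4031*(1/848) = 4031/848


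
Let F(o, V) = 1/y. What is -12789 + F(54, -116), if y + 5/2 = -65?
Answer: -1726517/135 ≈ -12789.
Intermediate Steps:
y = -135/2 (y = -5/2 - 65 = -135/2 ≈ -67.500)
F(o, V) = -2/135 (F(o, V) = 1/(-135/2) = -2/135)
-12789 + F(54, -116) = -12789 - 2/135 = -1726517/135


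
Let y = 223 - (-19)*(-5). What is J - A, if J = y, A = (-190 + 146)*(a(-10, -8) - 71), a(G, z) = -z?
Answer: -2644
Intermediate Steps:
A = 2772 (A = (-190 + 146)*(-1*(-8) - 71) = -44*(8 - 71) = -44*(-63) = 2772)
y = 128 (y = 223 - 1*95 = 223 - 95 = 128)
J = 128
J - A = 128 - 1*2772 = 128 - 2772 = -2644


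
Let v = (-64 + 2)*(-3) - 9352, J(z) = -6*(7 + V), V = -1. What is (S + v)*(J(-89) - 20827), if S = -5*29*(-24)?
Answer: 118627018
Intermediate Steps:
J(z) = -36 (J(z) = -6*(7 - 1) = -6*6 = -36)
S = 3480 (S = -145*(-24) = 3480)
v = -9166 (v = -62*(-3) - 9352 = 186 - 9352 = -9166)
(S + v)*(J(-89) - 20827) = (3480 - 9166)*(-36 - 20827) = -5686*(-20863) = 118627018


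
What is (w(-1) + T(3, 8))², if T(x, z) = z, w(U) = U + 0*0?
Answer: 49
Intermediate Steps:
w(U) = U (w(U) = U + 0 = U)
(w(-1) + T(3, 8))² = (-1 + 8)² = 7² = 49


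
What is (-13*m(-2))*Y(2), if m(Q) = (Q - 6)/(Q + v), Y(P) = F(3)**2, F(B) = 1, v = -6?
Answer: -13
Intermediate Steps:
Y(P) = 1 (Y(P) = 1**2 = 1)
m(Q) = 1 (m(Q) = (Q - 6)/(Q - 6) = (-6 + Q)/(-6 + Q) = 1)
(-13*m(-2))*Y(2) = -13*1*1 = -13*1 = -13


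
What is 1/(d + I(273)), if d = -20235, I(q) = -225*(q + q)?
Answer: -1/143085 ≈ -6.9889e-6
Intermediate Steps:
I(q) = -450*q
1/(d + I(273)) = 1/(-20235 - 450*273) = 1/(-20235 - 122850) = 1/(-143085) = -1/143085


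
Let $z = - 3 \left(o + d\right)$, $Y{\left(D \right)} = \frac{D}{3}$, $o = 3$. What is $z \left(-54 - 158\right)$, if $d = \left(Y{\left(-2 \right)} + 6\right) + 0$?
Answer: $5300$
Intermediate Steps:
$Y{\left(D \right)} = \frac{D}{3}$ ($Y{\left(D \right)} = D \frac{1}{3} = \frac{D}{3}$)
$d = \frac{16}{3}$ ($d = \left(\frac{1}{3} \left(-2\right) + 6\right) + 0 = \left(- \frac{2}{3} + 6\right) + 0 = \frac{16}{3} + 0 = \frac{16}{3} \approx 5.3333$)
$z = -25$ ($z = - 3 \left(3 + \frac{16}{3}\right) = \left(-3\right) \frac{25}{3} = -25$)
$z \left(-54 - 158\right) = - 25 \left(-54 - 158\right) = \left(-25\right) \left(-212\right) = 5300$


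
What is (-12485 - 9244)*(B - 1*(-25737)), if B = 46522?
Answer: -1570115811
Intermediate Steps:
(-12485 - 9244)*(B - 1*(-25737)) = (-12485 - 9244)*(46522 - 1*(-25737)) = -21729*(46522 + 25737) = -21729*72259 = -1570115811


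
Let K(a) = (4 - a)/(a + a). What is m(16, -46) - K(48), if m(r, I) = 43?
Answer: 1043/24 ≈ 43.458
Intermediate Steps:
K(a) = (4 - a)/(2*a) (K(a) = (4 - a)/((2*a)) = (1/(2*a))*(4 - a) = (4 - a)/(2*a))
m(16, -46) - K(48) = 43 - (4 - 1*48)/(2*48) = 43 - (4 - 48)/(2*48) = 43 - (-44)/(2*48) = 43 - 1*(-11/24) = 43 + 11/24 = 1043/24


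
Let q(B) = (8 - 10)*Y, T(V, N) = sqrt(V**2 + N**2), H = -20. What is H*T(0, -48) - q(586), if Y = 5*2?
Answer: -940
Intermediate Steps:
T(V, N) = sqrt(N**2 + V**2)
Y = 10
q(B) = -20 (q(B) = (8 - 10)*10 = -2*10 = -20)
H*T(0, -48) - q(586) = -20*sqrt((-48)**2 + 0**2) - 1*(-20) = -20*sqrt(2304 + 0) + 20 = -20*sqrt(2304) + 20 = -20*48 + 20 = -960 + 20 = -940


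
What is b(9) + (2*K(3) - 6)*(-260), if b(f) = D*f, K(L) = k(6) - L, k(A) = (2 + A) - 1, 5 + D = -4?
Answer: -601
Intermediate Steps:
D = -9 (D = -5 - 4 = -9)
k(A) = 1 + A
K(L) = 7 - L (K(L) = (1 + 6) - L = 7 - L)
b(f) = -9*f
b(9) + (2*K(3) - 6)*(-260) = -9*9 + (2*(7 - 1*3) - 6)*(-260) = -81 + (2*(7 - 3) - 6)*(-260) = -81 + (2*4 - 6)*(-260) = -81 + (8 - 6)*(-260) = -81 + 2*(-260) = -81 - 520 = -601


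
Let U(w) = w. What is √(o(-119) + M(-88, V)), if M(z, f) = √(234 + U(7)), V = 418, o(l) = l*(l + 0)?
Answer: √(14161 + √241) ≈ 119.07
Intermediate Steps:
o(l) = l² (o(l) = l*l = l²)
M(z, f) = √241 (M(z, f) = √(234 + 7) = √241)
√(o(-119) + M(-88, V)) = √((-119)² + √241) = √(14161 + √241)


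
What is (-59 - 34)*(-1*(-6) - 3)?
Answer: -279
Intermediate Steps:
(-59 - 34)*(-1*(-6) - 3) = -93*(6 - 3) = -93*3 = -279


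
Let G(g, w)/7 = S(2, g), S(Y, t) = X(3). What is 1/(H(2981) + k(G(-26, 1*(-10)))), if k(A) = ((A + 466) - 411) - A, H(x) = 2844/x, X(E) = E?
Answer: 2981/166799 ≈ 0.017872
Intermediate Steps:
S(Y, t) = 3
G(g, w) = 21 (G(g, w) = 7*3 = 21)
k(A) = 55 (k(A) = ((466 + A) - 411) - A = (55 + A) - A = 55)
1/(H(2981) + k(G(-26, 1*(-10)))) = 1/(2844/2981 + 55) = 1/(166799/2981) = 2981/166799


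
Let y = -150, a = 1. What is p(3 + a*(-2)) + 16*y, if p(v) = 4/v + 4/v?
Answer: -2392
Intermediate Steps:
p(v) = 8/v
p(3 + a*(-2)) + 16*y = 8/(3 + 1*(-2)) + 16*(-150) = 8/(3 - 2) - 2400 = 8/1 - 2400 = 8*1 - 2400 = 8 - 2400 = -2392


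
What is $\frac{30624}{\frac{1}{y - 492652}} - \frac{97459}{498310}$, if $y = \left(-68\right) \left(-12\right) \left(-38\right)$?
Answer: $- \frac{7991180127207859}{498310} \approx -1.6037 \cdot 10^{10}$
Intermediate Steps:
$y = -31008$ ($y = 816 \left(-38\right) = -31008$)
$\frac{30624}{\frac{1}{y - 492652}} - \frac{97459}{498310} = \frac{30624}{\frac{1}{-31008 - 492652}} - \frac{97459}{498310} = \frac{30624}{\frac{1}{-523660}} - \frac{97459}{498310} = \frac{30624}{- \frac{1}{523660}} - \frac{97459}{498310} = 30624 \left(-523660\right) - \frac{97459}{498310} = -16036563840 - \frac{97459}{498310} = - \frac{7991180127207859}{498310}$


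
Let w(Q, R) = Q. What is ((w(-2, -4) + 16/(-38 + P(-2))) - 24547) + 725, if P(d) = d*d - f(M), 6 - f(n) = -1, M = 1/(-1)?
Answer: -976800/41 ≈ -23824.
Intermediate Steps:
M = -1 (M = 1*(-1) = -1)
f(n) = 7 (f(n) = 6 - 1*(-1) = 6 + 1 = 7)
P(d) = -7 + d**2 (P(d) = d*d - 1*7 = d**2 - 7 = -7 + d**2)
((w(-2, -4) + 16/(-38 + P(-2))) - 24547) + 725 = ((-2 + 16/(-38 + (-7 + (-2)**2))) - 24547) + 725 = ((-2 + 16/(-38 + (-7 + 4))) - 24547) + 725 = ((-2 + 16/(-38 - 3)) - 24547) + 725 = ((-2 + 16/(-41)) - 24547) + 725 = ((-2 - 1/41*16) - 24547) + 725 = ((-2 - 16/41) - 24547) + 725 = (-98/41 - 24547) + 725 = -1006525/41 + 725 = -976800/41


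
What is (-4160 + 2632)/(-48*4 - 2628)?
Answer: 382/705 ≈ 0.54184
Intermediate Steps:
(-4160 + 2632)/(-48*4 - 2628) = -1528/(-192 - 2628) = -1528/(-2820) = -1528*(-1/2820) = 382/705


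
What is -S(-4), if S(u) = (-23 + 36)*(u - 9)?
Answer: 169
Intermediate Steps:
S(u) = -117 + 13*u (S(u) = 13*(-9 + u) = -117 + 13*u)
-S(-4) = -(-117 + 13*(-4)) = -(-117 - 52) = -1*(-169) = 169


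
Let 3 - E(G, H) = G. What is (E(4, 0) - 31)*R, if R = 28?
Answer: -896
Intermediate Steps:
E(G, H) = 3 - G
(E(4, 0) - 31)*R = ((3 - 1*4) - 31)*28 = ((3 - 4) - 31)*28 = (-1 - 31)*28 = -32*28 = -896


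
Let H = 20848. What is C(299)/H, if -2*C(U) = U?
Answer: -299/41696 ≈ -0.0071710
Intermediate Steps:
C(U) = -U/2
C(299)/H = -½*299/20848 = -299/2*1/20848 = -299/41696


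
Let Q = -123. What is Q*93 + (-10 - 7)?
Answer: -11456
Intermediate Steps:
Q*93 + (-10 - 7) = -123*93 + (-10 - 7) = -11439 - 17 = -11456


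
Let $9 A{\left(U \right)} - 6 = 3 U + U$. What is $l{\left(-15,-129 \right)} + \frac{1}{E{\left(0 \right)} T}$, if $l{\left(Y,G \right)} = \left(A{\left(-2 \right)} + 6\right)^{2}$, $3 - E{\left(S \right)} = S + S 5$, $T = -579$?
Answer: $\frac{521863}{15633} \approx 33.382$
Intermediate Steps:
$A{\left(U \right)} = \frac{2}{3} + \frac{4 U}{9}$ ($A{\left(U \right)} = \frac{2}{3} + \frac{3 U + U}{9} = \frac{2}{3} + \frac{4 U}{9}$)
$E{\left(S \right)} = 3 - 6 S$ ($E{\left(S \right)} = 3 - \left(S + S 5\right) = 3 - \left(S + 5 S\right) = 3 - 6 S$)
$l{\left(Y,G \right)} = \frac{2704}{81}$ ($l{\left(Y,G \right)} = \left(\left(\frac{2}{3} + \frac{4}{9} \left(-2\right)\right) + 6\right)^{2} = \left(\left(\frac{2}{3} - \frac{8}{9}\right) + 6\right)^{2} = \left(- \frac{2}{9} + 6\right)^{2} = \left(\frac{52}{9}\right)^{2} = \frac{2704}{81}$)
$l{\left(-15,-129 \right)} + \frac{1}{E{\left(0 \right)} T} = \frac{2704}{81} + \frac{1}{\left(3 - 0\right) \left(-579\right)} = \frac{2704}{81} + \frac{1}{\left(3 + 0\right) \left(-579\right)} = \frac{2704}{81} + \frac{1}{3 \left(-579\right)} = \frac{2704}{81} + \frac{1}{-1737} = \frac{2704}{81} - \frac{1}{1737} = \frac{521863}{15633}$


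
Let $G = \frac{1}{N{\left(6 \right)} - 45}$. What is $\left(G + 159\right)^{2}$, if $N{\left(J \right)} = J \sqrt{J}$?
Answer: $\frac{3063174356}{121203} - \frac{127816 \sqrt{6}}{121203} \approx 25271.0$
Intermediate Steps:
$N{\left(J \right)} = J^{\frac{3}{2}}$
$G = \frac{1}{-45 + 6 \sqrt{6}}$ ($G = \frac{1}{6^{\frac{3}{2}} - 45} = \frac{1}{6 \sqrt{6} - 45} = \frac{1}{-45 + 6 \sqrt{6}} \approx -0.033$)
$\left(G + 159\right)^{2} = \left(\left(- \frac{5}{201} - \frac{2 \sqrt{6}}{603}\right) + 159\right)^{2} = \left(\frac{31954}{201} - \frac{2 \sqrt{6}}{603}\right)^{2}$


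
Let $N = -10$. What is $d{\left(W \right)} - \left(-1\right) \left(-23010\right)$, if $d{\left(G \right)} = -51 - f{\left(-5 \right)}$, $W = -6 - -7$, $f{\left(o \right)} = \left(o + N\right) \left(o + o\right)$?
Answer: $-23211$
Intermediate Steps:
$f{\left(o \right)} = 2 o \left(-10 + o\right)$ ($f{\left(o \right)} = \left(o - 10\right) \left(o + o\right) = \left(-10 + o\right) 2 o = 2 o \left(-10 + o\right)$)
$W = 1$ ($W = -6 + 7 = 1$)
$d{\left(G \right)} = -201$ ($d{\left(G \right)} = -51 - 2 \left(-5\right) \left(-10 - 5\right) = -51 - 2 \left(-5\right) \left(-15\right) = -51 - 150 = -201$)
$d{\left(W \right)} - \left(-1\right) \left(-23010\right) = -201 - \left(-1\right) \left(-23010\right) = -201 - 23010 = -23211$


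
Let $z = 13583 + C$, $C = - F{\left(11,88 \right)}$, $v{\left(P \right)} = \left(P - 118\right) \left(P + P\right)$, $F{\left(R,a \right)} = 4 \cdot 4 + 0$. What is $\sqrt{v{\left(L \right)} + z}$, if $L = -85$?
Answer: $\sqrt{48077} \approx 219.26$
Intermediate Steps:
$F{\left(R,a \right)} = 16$ ($F{\left(R,a \right)} = 16 + 0 = 16$)
$v{\left(P \right)} = 2 P \left(-118 + P\right)$ ($v{\left(P \right)} = \left(-118 + P\right) 2 P = 2 P \left(-118 + P\right)$)
$C = -16$ ($C = \left(-1\right) 16 = -16$)
$z = 13567$ ($z = 13583 - 16 = 13567$)
$\sqrt{v{\left(L \right)} + z} = \sqrt{2 \left(-85\right) \left(-118 - 85\right) + 13567} = \sqrt{2 \left(-85\right) \left(-203\right) + 13567} = \sqrt{34510 + 13567} = \sqrt{48077}$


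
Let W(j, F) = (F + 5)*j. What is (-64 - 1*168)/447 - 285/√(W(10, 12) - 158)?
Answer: -232/447 - 95*√3/2 ≈ -82.791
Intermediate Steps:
W(j, F) = j*(5 + F) (W(j, F) = (5 + F)*j = j*(5 + F))
(-64 - 1*168)/447 - 285/√(W(10, 12) - 158) = (-64 - 1*168)/447 - 285/√(10*(5 + 12) - 158) = (-64 - 168)*(1/447) - 285/√(10*17 - 158) = -232*1/447 - 285/√(170 - 158) = -232/447 - 285*√3/6 = -232/447 - 95*√3/2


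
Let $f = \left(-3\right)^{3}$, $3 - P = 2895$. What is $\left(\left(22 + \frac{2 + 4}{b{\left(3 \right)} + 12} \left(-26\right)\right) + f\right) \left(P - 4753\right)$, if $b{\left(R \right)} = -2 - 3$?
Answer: $\frac{1460195}{7} \approx 2.086 \cdot 10^{5}$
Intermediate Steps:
$P = -2892$ ($P = 3 - 2895 = -2892$)
$b{\left(R \right)} = -5$ ($b{\left(R \right)} = -2 - 3 = -5$)
$f = -27$
$\left(\left(22 + \frac{2 + 4}{b{\left(3 \right)} + 12} \left(-26\right)\right) + f\right) \left(P - 4753\right) = \left(\left(22 + \frac{2 + 4}{-5 + 12} \left(-26\right)\right) - 27\right) \left(-2892 - 4753\right) = \left(\left(22 + \frac{6}{7} \left(-26\right)\right) - 27\right) \left(-7645\right) = \left(\left(22 - \frac{156}{7}\right) - 27\right) \left(-7645\right) = \left(- \frac{2}{7} - 27\right) \left(-7645\right) = \left(- \frac{191}{7}\right) \left(-7645\right) = \frac{1460195}{7}$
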